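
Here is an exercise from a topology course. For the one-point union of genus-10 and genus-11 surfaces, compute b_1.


For a wedge: H_1(A v B) = H_1(A) + H_1(B).
b_1(Sigma_10) = 20, b_1(Sigma_11) = 22.
b_1 = 20 + 22 = 42

42


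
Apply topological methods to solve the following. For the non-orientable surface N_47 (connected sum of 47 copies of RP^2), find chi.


For a non-orientable closed surface with k crosscaps: chi = 2 - k.
Here k = 47.
chi = 2 - 47 = -45

-45


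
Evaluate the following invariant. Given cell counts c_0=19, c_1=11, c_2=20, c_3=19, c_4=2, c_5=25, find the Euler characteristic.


chi = sum_k (-1)^k c_k.
= (-1)^0*19 + (-1)^1*11 + (-1)^2*20 + (-1)^3*19 + (-1)^4*2 + (-1)^5*25
= (19) + (-11) + (20) + (-19) + (2) + (-25)
= -14

-14


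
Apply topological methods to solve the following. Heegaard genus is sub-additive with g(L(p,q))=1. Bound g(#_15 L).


Heegaard genus satisfies g(A#B) <= g(A) + g(B).
Each lens space has g = 1.
Upper bound: 15 * 1 = 15

15


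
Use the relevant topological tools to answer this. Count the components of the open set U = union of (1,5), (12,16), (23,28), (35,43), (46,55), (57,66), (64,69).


Sort and merge overlapping open intervals.
Merged: (1,5), (12,16), (23,28), (35,43), (46,55), (57,69).
Number of components = 6

6


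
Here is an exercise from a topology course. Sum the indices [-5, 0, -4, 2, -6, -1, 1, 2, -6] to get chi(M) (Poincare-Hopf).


Poincare-Hopf: chi(M) = sum of indices of zeros.
chi = (-5) + (0) + (-4) + (2) + (-6) + (-1) + (1) + (2) + (-6) = -17

-17


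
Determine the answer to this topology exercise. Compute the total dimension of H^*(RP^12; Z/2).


H^k(RP^12; Z/2) = Z/2 for each 0 <= k <= 12.
Total dimension = 12 + 1 = 13

13


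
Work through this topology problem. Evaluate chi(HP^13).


HP^13 has one cell in each dimension 0, 4, ..., 4*13 (13+1 cells, all even-dim).
chi = 13 + 1 = 14

14


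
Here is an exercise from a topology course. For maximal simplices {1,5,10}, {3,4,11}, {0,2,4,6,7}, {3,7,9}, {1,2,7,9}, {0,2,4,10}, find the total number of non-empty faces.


Each maximal simplex on m vertices has 2^m - 1 nonempty faces.
Take the union (dedupe shared faces).
Total distinct faces = 65

65


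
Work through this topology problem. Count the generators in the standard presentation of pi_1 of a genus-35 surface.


Standard presentation: pi_1(Sigma_g) = <a_1,b_1,...,a_g,b_g | [a_1,b_1]...[a_g,b_g] = 1>.
Number of generators = 2g = 2*35 = 70

70


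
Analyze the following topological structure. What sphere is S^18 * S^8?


Join of spheres: S^m * S^n = S^{m+n+1}.
dim = 18 + 8 + 1 = 27

27


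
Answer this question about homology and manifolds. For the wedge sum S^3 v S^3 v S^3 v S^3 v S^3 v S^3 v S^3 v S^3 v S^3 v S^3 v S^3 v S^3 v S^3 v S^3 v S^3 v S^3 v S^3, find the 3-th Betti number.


For a wedge of spheres, H_k (k>0) is free on one generator per sphere of dimension k.
Spheres of dimension 3: count = 17.
b_3 = 17

17


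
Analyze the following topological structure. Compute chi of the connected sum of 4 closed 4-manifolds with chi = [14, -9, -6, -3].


For n-manifolds: chi(A#B) = chi(A) + chi(B) - chi(S^4).
chi(S^4) = 1 + (-1)^4 = 2.
chi(#) = (sum chi_i) - (4-1)*chi(S^4) = -4 - 3*2 = -10

-10


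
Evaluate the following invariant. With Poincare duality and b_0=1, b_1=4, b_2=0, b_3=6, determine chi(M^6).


By Poincare duality b_k = b_{6-k}, so full Betti numbers: b_0=1, b_1=4, b_2=0, b_3=6, b_4=0, b_5=4, b_6=1.
chi = sum (-1)^k b_k = -12

-12


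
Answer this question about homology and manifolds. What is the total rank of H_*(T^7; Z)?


b_k(T^7) = C(7,k), so the sum over k is sum_k C(7,k) = 2^7.
Total = 2^7 = 128

128


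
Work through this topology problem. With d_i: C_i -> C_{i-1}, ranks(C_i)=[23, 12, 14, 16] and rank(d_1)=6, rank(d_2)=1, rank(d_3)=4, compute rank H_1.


rank H_k = rank(ker d_k) - rank(im d_{k+1}).
rank(ker d_1) = rank(C_1) - rank(d_1) = 12 - 6 = 6.
rank(im d_{1+1}) = 1.
rank H_1 = 6 - 1 = 5

5


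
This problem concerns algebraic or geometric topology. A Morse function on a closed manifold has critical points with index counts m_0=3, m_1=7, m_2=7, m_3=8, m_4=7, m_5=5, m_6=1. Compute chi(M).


Morse theory: chi(M) = sum_k (-1)^k m_k where m_k = #(index-k critical points).
= (3) + (-7) + (7) + (-8) + (7) + (-5) + (1) = -2

-2


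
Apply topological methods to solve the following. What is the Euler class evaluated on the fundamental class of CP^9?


For any closed oriented manifold, <e(TM),[M]> = chi(M).
chi(CP^9) = 9+1 = 10

10


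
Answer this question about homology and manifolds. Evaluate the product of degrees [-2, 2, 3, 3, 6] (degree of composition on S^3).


Degree is multiplicative: deg(composition) = product of degrees.
= (-2) * (2) * (3) * (3) * (6) = -216

-216


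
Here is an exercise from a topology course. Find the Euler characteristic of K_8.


K_8: V = 8, E = C(8,2) = 28.
chi = V - E = 8 - 28 = -20

-20


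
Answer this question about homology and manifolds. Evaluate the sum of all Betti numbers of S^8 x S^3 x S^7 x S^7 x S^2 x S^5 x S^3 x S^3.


Total Betti number is multiplicative under products.
Each S^d (d>=1) has total Betti number 2.
There are 8 sphere factors.
Total = 2^8 = 256

256


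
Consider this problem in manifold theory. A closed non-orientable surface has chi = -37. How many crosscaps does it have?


chi = 2 - k for closed non-orientable surfaces with k crosscaps.
-37 = 2 - k
k = 2 - (-37) = 39

39


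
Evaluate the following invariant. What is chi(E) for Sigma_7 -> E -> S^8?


chi(S^8) = 2 (n even), chi(Sigma_7) = 2 - 2*7 = -12.
chi(E) = 2 * (-12) = -24

-24


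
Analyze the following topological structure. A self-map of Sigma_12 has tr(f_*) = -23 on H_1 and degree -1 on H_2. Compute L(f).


L(f) = tr(f_0*) - tr(f_1*) + tr(f_2*).
= 1 - (-23) + (-1)
= 23

23


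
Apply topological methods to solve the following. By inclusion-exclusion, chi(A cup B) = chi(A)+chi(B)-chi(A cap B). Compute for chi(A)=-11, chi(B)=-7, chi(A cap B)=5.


chi(A cup B) = chi(A) + chi(B) - chi(A cap B)
= -11 + (-7) - (5)
= -23

-23


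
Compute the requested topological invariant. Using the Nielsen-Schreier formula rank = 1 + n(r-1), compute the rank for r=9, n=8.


Nielsen-Schreier: an index-n subgroup of F_r is free of rank 1 + n(r-1).
Equivalently: chi(cover) = n*chi(base); chi(vee_r S^1) = 1 - 9 = -8.
chi(E) = 8*(-8) = -64; rank = 1 - chi(E) = 1 - (-64) = 65.
rank = 1 + 8*(9-1) = 1 + 64 = 65

65


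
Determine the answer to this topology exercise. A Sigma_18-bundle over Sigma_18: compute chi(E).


For a fiber bundle F -> E -> B (with CW structure): chi(E) = chi(B) * chi(F).
chi(Sigma_18) = -34, chi(Sigma_18) = -34.
chi(E) = (-34) * (-34) = 1156

1156


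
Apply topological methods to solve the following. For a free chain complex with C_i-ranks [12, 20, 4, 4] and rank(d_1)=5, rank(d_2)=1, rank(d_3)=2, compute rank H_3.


rank H_k = rank(ker d_k) - rank(im d_{k+1}).
rank(ker d_3) = rank(C_3) - rank(d_3) = 4 - 2 = 2.
rank(im d_{3+1}) = 0.
rank H_3 = 2 - 0 = 2

2


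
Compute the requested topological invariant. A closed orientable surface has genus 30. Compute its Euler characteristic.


For a closed orientable surface of genus g: chi = 2 - 2g.
Here g = 30.
chi = 2 - 2*30 = 2 - 60 = -58

-58


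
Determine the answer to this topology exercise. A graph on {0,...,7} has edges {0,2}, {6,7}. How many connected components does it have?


Run DFS/union-find over 8 vertices.
V = 8, E = 2.
Number of components = 6

6


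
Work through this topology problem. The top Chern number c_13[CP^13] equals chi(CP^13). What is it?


For any closed oriented manifold, <e(TM),[M]> = chi(M).
chi(CP^13) = 13+1 = 14

14


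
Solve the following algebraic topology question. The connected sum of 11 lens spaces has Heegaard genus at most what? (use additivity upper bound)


Heegaard genus satisfies g(A#B) <= g(A) + g(B).
Each lens space has g = 1.
Upper bound: 11 * 1 = 11

11


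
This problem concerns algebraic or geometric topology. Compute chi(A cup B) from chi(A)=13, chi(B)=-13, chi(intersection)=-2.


chi(A cup B) = chi(A) + chi(B) - chi(A cap B)
= 13 + (-13) - (-2)
= 2

2


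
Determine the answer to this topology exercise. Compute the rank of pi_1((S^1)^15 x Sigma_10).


pi_1(A x B) = pi_1(A) x pi_1(B); rank of abelianization = b_1.
b_1(T^15) = 15, b_1(Sigma_10) = 2*10 = 20.
b_1(product) = 15 + 20 = 35

35


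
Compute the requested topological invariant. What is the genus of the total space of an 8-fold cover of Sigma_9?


For an n-sheeted cover: chi(E) = n * chi(B).
chi(Sigma_9) = 2 - 2*9 = -16.
chi(E) = 8 * (-16) = -128.
genus(E) = (2 - chi(E))/2 = (2 - (-128))/2 = 130/2 = 65

65


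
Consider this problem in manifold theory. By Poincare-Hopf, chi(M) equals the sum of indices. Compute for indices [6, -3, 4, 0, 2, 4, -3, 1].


Poincare-Hopf: chi(M) = sum of indices of zeros.
chi = (6) + (-3) + (4) + (0) + (2) + (4) + (-3) + (1) = 11

11


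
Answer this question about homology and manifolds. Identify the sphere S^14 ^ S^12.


S^m ^ S^n = S^{m+n}.
k = 14 + 12 = 26

26


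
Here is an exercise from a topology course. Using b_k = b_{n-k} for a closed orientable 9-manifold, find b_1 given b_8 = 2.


Poincare duality for closed orientable n-manifolds: b_k = b_{n-k}.
Here n = 9, so b_1 = b_8 = 2

2


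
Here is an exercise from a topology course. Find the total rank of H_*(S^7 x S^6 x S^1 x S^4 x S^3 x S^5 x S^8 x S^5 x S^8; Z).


Total Betti number is multiplicative under products.
Each S^d (d>=1) has total Betti number 2.
There are 9 sphere factors.
Total = 2^9 = 512

512


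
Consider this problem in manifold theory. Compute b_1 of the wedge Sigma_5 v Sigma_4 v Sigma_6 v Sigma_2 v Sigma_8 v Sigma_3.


For a wedge X v Y: reduced H_k(X v Y) = H_k(X) + H_k(Y).
Each Sigma_g contributes b_1 = 2g.
b_1 = 10 + 8 + 12 + 4 + 16 + 6 = 56

56


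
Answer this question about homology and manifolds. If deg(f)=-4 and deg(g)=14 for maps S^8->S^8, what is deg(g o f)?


Degree is multiplicative under composition: deg(g o f) = deg(g) * deg(f).
= 14 * -4 = -56

-56


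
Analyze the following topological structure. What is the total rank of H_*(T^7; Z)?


b_k(T^7) = C(7,k), so the sum over k is sum_k C(7,k) = 2^7.
Total = 2^7 = 128

128


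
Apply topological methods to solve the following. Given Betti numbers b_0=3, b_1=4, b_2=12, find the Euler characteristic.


chi = sum_k (-1)^k b_k.
= (3) + (-4) + (12)
= 11

11


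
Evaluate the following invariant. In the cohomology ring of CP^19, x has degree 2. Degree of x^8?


|x| = 2 in H^*(CP^n).
|x^8| = 8 * |x| = 8 * 2 = 16

16


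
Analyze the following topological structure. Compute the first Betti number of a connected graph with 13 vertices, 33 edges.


For a connected graph: rank(pi_1) = b_1 = E - V + 1 = 1 - chi.
chi = V - E = 13 - 33 = -20.
rank = 1 - (-20) = 33 - 13 + 1 = 21

21


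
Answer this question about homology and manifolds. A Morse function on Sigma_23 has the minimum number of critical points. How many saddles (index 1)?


A perfect Morse function has m_k = b_k.
For Sigma_23: b_0=1, b_1=2g=46, b_2=1.
Saddles m_1 = 2g = 46

46


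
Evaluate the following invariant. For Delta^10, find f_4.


Delta^10 has 10+1 vertices. A 4-face is a choice of 4+1 vertices.
f_4 = C(10+1, 4+1) = C(11,5) = 462

462


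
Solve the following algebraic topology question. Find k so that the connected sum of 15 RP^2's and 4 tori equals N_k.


Since a >= 1, the sum is non-orientable; each T^2 can be replaced by RP^2 # RP^2 (since T^2#RP^2 = 3RP^2).
Total crosscaps k = 15 + 2*4 = 23.
Check via chi: chi = 15*1 + 4*0 - (15+4-1)*2 = -21 = 2 - k = -21. Consistent.

23


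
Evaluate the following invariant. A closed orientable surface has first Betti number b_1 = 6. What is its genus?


For a closed orientable surface: b_1 = 2g.
6 = 2g
g = 6 / 2 = 3

3


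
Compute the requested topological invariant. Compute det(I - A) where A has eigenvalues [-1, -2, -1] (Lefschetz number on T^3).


For a torus self-map: L(f) = det(I - A) where A acts on H_1.
L(f) = (1--1) * (1--2) * (1--1) = 2 * 3 * 2 = 12

12


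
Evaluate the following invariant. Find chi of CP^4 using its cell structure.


CP^4 has one cell in each even dimension 0, 2, ..., 2*4 (4+1 cells total).
All cells are even-dimensional, so chi = number of cells.
chi = 4 + 1 = 5

5


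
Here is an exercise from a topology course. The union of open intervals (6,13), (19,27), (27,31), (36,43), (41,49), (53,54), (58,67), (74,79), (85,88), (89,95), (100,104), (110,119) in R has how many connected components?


Sort and merge overlapping open intervals.
Merged: (6,13), (19,27), (27,31), (36,49), (53,54), (58,67), (74,79), (85,88), (89,95), (100,104), (110,119).
Number of components = 11

11


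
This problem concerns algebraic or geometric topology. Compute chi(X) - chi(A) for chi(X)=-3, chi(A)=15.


Relative Euler characteristic: chi(X, A) = chi(X) - chi(A).
= -3 - (15) = -18

-18


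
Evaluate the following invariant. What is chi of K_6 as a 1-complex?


K_6: V = 6, E = C(6,2) = 15.
chi = V - E = 6 - 15 = -9

-9


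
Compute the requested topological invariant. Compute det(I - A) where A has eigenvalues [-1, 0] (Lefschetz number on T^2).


For a torus self-map: L(f) = det(I - A) where A acts on H_1.
L(f) = (1--1) * (1-0) = 2 * 1 = 2

2


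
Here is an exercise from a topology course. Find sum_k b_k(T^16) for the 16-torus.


b_k(T^16) = C(16,k), so the sum over k is sum_k C(16,k) = 2^16.
Total = 2^16 = 65536

65536


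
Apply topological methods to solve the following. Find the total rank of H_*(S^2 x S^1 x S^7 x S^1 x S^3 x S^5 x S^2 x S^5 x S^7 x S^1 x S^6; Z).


Total Betti number is multiplicative under products.
Each S^d (d>=1) has total Betti number 2.
There are 11 sphere factors.
Total = 2^11 = 2048

2048


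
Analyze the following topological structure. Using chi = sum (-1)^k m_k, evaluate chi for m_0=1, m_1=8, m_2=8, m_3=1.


Morse theory: chi(M) = sum_k (-1)^k m_k where m_k = #(index-k critical points).
= (1) + (-8) + (8) + (-1) = 0

0


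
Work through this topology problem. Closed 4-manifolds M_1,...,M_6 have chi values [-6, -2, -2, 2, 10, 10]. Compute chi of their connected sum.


For n-manifolds: chi(A#B) = chi(A) + chi(B) - chi(S^4).
chi(S^4) = 1 + (-1)^4 = 2.
chi(#) = (sum chi_i) - (6-1)*chi(S^4) = 12 - 5*2 = 2

2


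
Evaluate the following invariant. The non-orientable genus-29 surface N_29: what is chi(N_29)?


For a non-orientable closed surface with k crosscaps: chi = 2 - k.
Here k = 29.
chi = 2 - 29 = -27

-27


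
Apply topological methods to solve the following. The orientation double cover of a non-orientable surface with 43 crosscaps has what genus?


chi(N_43) = 2 - 43 = -41.
Double cover: chi(Sigma_g) = 2 * chi(N_43) = 2*(-41) = -82.
2 - 2g = -82, so g = (2 - (-82))/2 = 84/2 = 42

42


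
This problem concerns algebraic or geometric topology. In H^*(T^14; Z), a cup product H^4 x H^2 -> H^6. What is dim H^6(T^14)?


Cup product: H^p x H^q -> H^{p+q}; here p+q = 4+2 = 6.
rank H^k(T^n) = C(n,k).
C(14,6) = 3003

3003


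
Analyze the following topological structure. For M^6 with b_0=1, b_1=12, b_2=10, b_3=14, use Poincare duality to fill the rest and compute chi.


By Poincare duality b_k = b_{6-k}, so full Betti numbers: b_0=1, b_1=12, b_2=10, b_3=14, b_4=10, b_5=12, b_6=1.
chi = sum (-1)^k b_k = -16

-16


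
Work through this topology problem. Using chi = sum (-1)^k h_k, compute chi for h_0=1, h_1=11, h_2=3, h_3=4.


Handles of index k contribute (-1)^k to chi (same as CW cells).
chi = (1) + (-11) + (3) + (-4) = -11

-11


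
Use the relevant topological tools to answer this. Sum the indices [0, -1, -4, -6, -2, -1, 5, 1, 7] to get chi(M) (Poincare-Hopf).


Poincare-Hopf: chi(M) = sum of indices of zeros.
chi = (0) + (-1) + (-4) + (-6) + (-2) + (-1) + (5) + (1) + (7) = -1

-1


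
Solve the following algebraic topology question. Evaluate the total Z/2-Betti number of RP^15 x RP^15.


dim H^*(RP^n; Z/2) = n+1 (one Z/2 in each degree 0..n).
Total Betti number is multiplicative.
Total = (15+1) * (15+1) = 16 * 16 = 256

256


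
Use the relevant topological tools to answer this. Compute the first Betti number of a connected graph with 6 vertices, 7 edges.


For a connected graph: rank(pi_1) = b_1 = E - V + 1 = 1 - chi.
chi = V - E = 6 - 7 = -1.
rank = 1 - (-1) = 7 - 6 + 1 = 2

2


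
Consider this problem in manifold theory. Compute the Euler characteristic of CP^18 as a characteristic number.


For any closed oriented manifold, <e(TM),[M]> = chi(M).
chi(CP^18) = 18+1 = 19

19


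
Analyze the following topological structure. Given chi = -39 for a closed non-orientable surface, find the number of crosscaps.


chi = 2 - k for closed non-orientable surfaces with k crosscaps.
-39 = 2 - k
k = 2 - (-39) = 41

41


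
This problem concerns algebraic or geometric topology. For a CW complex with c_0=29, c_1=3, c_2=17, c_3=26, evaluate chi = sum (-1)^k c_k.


chi = sum_k (-1)^k c_k.
= (-1)^0*29 + (-1)^1*3 + (-1)^2*17 + (-1)^3*26
= (29) + (-3) + (17) + (-26)
= 17

17


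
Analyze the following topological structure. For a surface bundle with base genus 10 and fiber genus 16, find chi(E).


For a fiber bundle F -> E -> B (with CW structure): chi(E) = chi(B) * chi(F).
chi(Sigma_10) = -18, chi(Sigma_16) = -30.
chi(E) = (-18) * (-30) = 540

540


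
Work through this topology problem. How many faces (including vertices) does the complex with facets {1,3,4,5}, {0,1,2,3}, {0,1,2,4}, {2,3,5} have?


Each maximal simplex on m vertices has 2^m - 1 nonempty faces.
Take the union (dedupe shared faces).
Total distinct faces = 35

35


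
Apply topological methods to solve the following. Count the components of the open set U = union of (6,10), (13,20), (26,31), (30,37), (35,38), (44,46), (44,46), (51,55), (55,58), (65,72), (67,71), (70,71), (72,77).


Sort and merge overlapping open intervals.
Merged: (6,10), (13,20), (26,38), (44,46), (51,55), (55,58), (65,72), (72,77).
Number of components = 8

8


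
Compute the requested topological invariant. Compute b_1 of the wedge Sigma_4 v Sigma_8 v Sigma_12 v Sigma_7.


For a wedge X v Y: reduced H_k(X v Y) = H_k(X) + H_k(Y).
Each Sigma_g contributes b_1 = 2g.
b_1 = 8 + 16 + 24 + 14 = 62

62


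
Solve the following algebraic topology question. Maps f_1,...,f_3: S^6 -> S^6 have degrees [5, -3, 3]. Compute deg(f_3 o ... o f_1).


Degree is multiplicative: deg(composition) = product of degrees.
= (5) * (-3) * (3) = -45

-45


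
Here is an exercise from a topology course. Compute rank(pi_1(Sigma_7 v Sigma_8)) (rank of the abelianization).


For a wedge: H_1(A v B) = H_1(A) + H_1(B).
b_1(Sigma_7) = 14, b_1(Sigma_8) = 16.
b_1 = 14 + 16 = 30

30


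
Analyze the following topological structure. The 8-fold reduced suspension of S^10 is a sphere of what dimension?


Each suspension raises dimension by 1: Sigma S^n = S^{n+1}.
Sigma^8 S^10 = S^{10+8} = S^18

18


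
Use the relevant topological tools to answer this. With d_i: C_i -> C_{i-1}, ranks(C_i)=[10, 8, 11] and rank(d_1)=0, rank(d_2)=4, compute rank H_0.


rank H_k = rank(ker d_k) - rank(im d_{k+1}).
rank(ker d_0) = rank(C_0) - rank(d_0) = 10 - 0 = 10.
rank(im d_{0+1}) = 0.
rank H_0 = 10 - 0 = 10

10


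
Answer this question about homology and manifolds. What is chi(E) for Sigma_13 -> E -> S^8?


chi(S^8) = 2 (n even), chi(Sigma_13) = 2 - 2*13 = -24.
chi(E) = 2 * (-24) = -48

-48


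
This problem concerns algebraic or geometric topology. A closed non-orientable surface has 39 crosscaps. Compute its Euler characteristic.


For a non-orientable closed surface with k crosscaps: chi = 2 - k.
Here k = 39.
chi = 2 - 39 = -37

-37


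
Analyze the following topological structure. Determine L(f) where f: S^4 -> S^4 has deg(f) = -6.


On S^4: L(f) = tr(f_0*) + (-1)^4 tr(f_4*) = 1 + (-1)^4 * deg(f).
L(f) = 1 + (-1)^4 * -6 = 1 + -6 = -5

-5


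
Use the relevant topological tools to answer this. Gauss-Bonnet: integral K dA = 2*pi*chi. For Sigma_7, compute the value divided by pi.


Gauss-Bonnet: integral K dA = 2*pi*chi(M).
chi(Sigma_7) = 2 - 2*7 = -12.
(integral K dA)/pi = 2*chi = 2*(-12) = -24

-24


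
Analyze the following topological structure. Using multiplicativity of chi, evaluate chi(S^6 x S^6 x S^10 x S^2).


chi is multiplicative: chi(X x Y) = chi(X) chi(Y).
Each even-dim sphere has chi = 2. There are 4 factors.
chi = 2^4 = 16

16


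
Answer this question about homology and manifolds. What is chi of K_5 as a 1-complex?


K_5: V = 5, E = C(5,2) = 10.
chi = V - E = 5 - 10 = -5

-5


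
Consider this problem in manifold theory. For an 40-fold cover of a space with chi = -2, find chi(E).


For a finite covering: chi(E) = (number of sheets) * chi(B).
chi(E) = 40 * (-2) = -80

-80


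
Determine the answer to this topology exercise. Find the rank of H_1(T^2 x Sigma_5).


pi_1(A x B) = pi_1(A) x pi_1(B); rank of abelianization = b_1.
b_1(T^2) = 2, b_1(Sigma_5) = 2*5 = 10.
b_1(product) = 2 + 10 = 12

12


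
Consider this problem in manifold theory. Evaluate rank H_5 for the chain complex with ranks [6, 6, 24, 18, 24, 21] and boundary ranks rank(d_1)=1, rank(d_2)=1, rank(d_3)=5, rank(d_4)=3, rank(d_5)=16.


rank H_k = rank(ker d_k) - rank(im d_{k+1}).
rank(ker d_5) = rank(C_5) - rank(d_5) = 21 - 16 = 5.
rank(im d_{5+1}) = 0.
rank H_5 = 5 - 0 = 5

5


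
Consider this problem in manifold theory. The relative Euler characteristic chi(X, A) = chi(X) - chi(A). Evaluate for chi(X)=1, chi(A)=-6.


Relative Euler characteristic: chi(X, A) = chi(X) - chi(A).
= 1 - (-6) = 7

7


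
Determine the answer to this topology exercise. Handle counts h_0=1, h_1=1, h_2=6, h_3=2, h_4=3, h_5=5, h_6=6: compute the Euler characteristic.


Handles of index k contribute (-1)^k to chi (same as CW cells).
chi = (1) + (-1) + (6) + (-2) + (3) + (-5) + (6) = 8

8


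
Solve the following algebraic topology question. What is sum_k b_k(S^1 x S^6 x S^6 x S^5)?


Total Betti number is multiplicative under products.
Each S^d (d>=1) has total Betti number 2.
There are 4 sphere factors.
Total = 2^4 = 16

16


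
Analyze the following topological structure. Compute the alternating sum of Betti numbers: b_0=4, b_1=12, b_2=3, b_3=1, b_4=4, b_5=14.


chi = sum_k (-1)^k b_k.
= (4) + (-12) + (3) + (-1) + (4) + (-14)
= -16

-16


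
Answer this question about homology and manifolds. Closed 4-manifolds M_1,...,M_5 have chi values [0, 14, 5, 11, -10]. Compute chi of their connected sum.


For n-manifolds: chi(A#B) = chi(A) + chi(B) - chi(S^4).
chi(S^4) = 1 + (-1)^4 = 2.
chi(#) = (sum chi_i) - (5-1)*chi(S^4) = 20 - 4*2 = 12

12


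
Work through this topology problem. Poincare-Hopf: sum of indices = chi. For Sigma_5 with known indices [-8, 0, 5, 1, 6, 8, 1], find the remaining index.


Poincare-Hopf: sum of indices = chi(M).
chi(Sigma_5) = 2 - 2*5 = -8.
Sum of known indices = 13.
x = chi - (sum known) = -8 - (13) = -21

-21


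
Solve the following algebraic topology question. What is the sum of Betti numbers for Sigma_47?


For Sigma_47: b_0 = 1, b_1 = 2g = 94, b_2 = 1.
Total = 1 + 94 + 1 = 96

96


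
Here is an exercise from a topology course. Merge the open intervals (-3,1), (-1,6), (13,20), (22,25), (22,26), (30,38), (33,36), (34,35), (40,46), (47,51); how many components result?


Sort and merge overlapping open intervals.
Merged: (-3,6), (13,20), (22,26), (30,38), (40,46), (47,51).
Number of components = 6

6


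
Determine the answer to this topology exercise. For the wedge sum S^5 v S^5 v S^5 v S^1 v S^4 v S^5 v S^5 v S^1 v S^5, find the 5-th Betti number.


For a wedge of spheres, H_k (k>0) is free on one generator per sphere of dimension k.
Spheres of dimension 5: count = 6.
b_5 = 6

6


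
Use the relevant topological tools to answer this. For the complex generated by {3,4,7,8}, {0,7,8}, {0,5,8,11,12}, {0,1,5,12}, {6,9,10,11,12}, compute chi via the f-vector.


Enumerate all faces; f-vector: f_0=12, f_1=29, f_2=28, f_3=12, f_4=2.
chi = sum (-1)^k f_k = 1

1


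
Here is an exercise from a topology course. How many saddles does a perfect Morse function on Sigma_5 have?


A perfect Morse function has m_k = b_k.
For Sigma_5: b_0=1, b_1=2g=10, b_2=1.
Saddles m_1 = 2g = 10

10


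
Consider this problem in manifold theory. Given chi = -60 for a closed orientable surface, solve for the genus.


chi = 2 - 2g for closed orientable surfaces.
-60 = 2 - 2g
2g = 2 - (-60) = 62
g = 31

31


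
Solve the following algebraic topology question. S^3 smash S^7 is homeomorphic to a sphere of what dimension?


S^m ^ S^n = S^{m+n}.
k = 3 + 7 = 10

10


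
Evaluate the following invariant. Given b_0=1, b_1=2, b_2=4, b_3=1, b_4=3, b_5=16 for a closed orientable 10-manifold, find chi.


By Poincare duality b_k = b_{10-k}, so full Betti numbers: b_0=1, b_1=2, b_2=4, b_3=1, b_4=3, b_5=16, b_6=3, b_7=1, b_8=4, b_9=2, b_10=1.
chi = sum (-1)^k b_k = -6

-6


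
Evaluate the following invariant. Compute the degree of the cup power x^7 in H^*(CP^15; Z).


|x| = 2 in H^*(CP^n).
|x^7| = 7 * |x| = 7 * 2 = 14

14


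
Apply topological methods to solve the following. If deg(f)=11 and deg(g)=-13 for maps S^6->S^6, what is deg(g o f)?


Degree is multiplicative under composition: deg(g o f) = deg(g) * deg(f).
= -13 * 11 = -143

-143


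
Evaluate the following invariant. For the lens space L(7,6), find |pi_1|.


pi_1(L(p,q)) = Z/pZ for any q coprime to p.
|pi_1(L(7,6))| = 7

7


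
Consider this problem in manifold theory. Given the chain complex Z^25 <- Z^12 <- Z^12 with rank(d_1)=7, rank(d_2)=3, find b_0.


rank H_k = rank(ker d_k) - rank(im d_{k+1}).
rank(ker d_0) = rank(C_0) - rank(d_0) = 25 - 0 = 25.
rank(im d_{0+1}) = 7.
rank H_0 = 25 - 7 = 18

18


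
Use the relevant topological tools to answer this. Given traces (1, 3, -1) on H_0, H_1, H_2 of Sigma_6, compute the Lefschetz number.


L(f) = tr(f_0*) - tr(f_1*) + tr(f_2*).
= 1 - (3) + (-1)
= -3

-3


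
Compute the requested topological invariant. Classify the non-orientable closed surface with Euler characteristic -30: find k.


chi = 2 - k for closed non-orientable surfaces with k crosscaps.
-30 = 2 - k
k = 2 - (-30) = 32

32


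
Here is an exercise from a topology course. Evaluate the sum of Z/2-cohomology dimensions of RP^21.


H^k(RP^21; Z/2) = Z/2 for each 0 <= k <= 21.
Total dimension = 21 + 1 = 22

22


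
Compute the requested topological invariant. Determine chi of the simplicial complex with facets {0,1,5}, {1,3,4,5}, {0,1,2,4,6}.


Enumerate all faces; f-vector: f_0=7, f_1=16, f_2=15, f_3=6, f_4=1.
chi = sum (-1)^k f_k = 1

1


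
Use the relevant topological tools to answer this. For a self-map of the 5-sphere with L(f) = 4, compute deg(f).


L(f) = 1 + (-1)^5 deg(f) on S^5.
4 = 1 + (-1)^5 * deg(f)
(-1)^5 * deg(f) = 3
deg(f) = -3

-3


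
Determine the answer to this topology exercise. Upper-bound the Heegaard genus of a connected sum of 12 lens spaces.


Heegaard genus satisfies g(A#B) <= g(A) + g(B).
Each lens space has g = 1.
Upper bound: 12 * 1 = 12

12


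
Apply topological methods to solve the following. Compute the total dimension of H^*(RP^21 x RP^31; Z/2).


dim H^*(RP^n; Z/2) = n+1 (one Z/2 in each degree 0..n).
Total Betti number is multiplicative.
Total = (21+1) * (31+1) = 22 * 32 = 704

704


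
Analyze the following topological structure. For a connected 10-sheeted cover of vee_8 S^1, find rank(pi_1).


Nielsen-Schreier: an index-n subgroup of F_r is free of rank 1 + n(r-1).
Equivalently: chi(cover) = n*chi(base); chi(vee_r S^1) = 1 - 8 = -7.
chi(E) = 10*(-7) = -70; rank = 1 - chi(E) = 1 - (-70) = 71.
rank = 1 + 10*(8-1) = 1 + 70 = 71

71


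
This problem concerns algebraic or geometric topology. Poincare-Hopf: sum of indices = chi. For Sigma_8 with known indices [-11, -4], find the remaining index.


Poincare-Hopf: sum of indices = chi(M).
chi(Sigma_8) = 2 - 2*8 = -14.
Sum of known indices = -15.
x = chi - (sum known) = -14 - (-15) = 1

1


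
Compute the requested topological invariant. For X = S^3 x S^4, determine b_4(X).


Each S^d has Poincare polynomial 1 + t^d.
The product S^3 x S^4 has Poincare polynomial prod(1+t^d_i).
Expanding: b_0=1, b_3=1, b_4=1, b_7=1.
b_4 = 1

1


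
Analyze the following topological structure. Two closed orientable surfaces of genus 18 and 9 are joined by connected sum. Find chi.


chi(Sigma_18) = 2 - 2*18 = -34
chi(Sigma_9) = 2 - 2*9 = -16
For surfaces: chi(A#B) = chi(A) + chi(B) - 2.
chi = -34 + -16 - 2 = -52

-52


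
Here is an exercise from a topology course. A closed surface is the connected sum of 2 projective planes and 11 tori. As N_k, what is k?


Since a >= 1, the sum is non-orientable; each T^2 can be replaced by RP^2 # RP^2 (since T^2#RP^2 = 3RP^2).
Total crosscaps k = 2 + 2*11 = 24.
Check via chi: chi = 2*1 + 11*0 - (2+11-1)*2 = -22 = 2 - k = -22. Consistent.

24


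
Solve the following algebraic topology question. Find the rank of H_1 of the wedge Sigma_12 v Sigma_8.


For a wedge: H_1(A v B) = H_1(A) + H_1(B).
b_1(Sigma_12) = 24, b_1(Sigma_8) = 16.
b_1 = 24 + 16 = 40

40


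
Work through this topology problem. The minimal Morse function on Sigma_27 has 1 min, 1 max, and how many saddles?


A perfect Morse function has m_k = b_k.
For Sigma_27: b_0=1, b_1=2g=54, b_2=1.
Saddles m_1 = 2g = 54

54


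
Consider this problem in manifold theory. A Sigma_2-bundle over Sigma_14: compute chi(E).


For a fiber bundle F -> E -> B (with CW structure): chi(E) = chi(B) * chi(F).
chi(Sigma_14) = -26, chi(Sigma_2) = -2.
chi(E) = (-26) * (-2) = 52

52


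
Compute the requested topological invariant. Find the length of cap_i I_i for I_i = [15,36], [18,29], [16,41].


Intersection = [max(a_i), min(b_i)] = [18, 29].
Length = 29 - 18 = 11

11


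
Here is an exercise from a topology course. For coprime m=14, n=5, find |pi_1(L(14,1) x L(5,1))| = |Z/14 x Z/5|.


pi_1(X x Y) = pi_1(X) x pi_1(Y).
pi_1(L(14,1)) = Z/14, pi_1(L(5,1)) = Z/5.
|Z/14 x Z/5| = 14 * 5 = 70

70


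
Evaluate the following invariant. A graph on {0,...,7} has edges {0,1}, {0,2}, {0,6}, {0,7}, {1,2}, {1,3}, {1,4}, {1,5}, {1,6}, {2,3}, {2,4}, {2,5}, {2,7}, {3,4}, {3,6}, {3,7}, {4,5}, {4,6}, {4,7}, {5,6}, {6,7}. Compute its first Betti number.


b_1 = E - V + (number of components).
E = 21, V = 8, components = 1.
b_1 = 21 - 8 + 1 = 14

14


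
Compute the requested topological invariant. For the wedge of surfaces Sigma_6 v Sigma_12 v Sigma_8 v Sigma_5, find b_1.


For a wedge X v Y: reduced H_k(X v Y) = H_k(X) + H_k(Y).
Each Sigma_g contributes b_1 = 2g.
b_1 = 12 + 24 + 16 + 10 = 62

62


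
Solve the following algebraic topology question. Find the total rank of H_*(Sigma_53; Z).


For Sigma_53: b_0 = 1, b_1 = 2g = 106, b_2 = 1.
Total = 1 + 106 + 1 = 108

108


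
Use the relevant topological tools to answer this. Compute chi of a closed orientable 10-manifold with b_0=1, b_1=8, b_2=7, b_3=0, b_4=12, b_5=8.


By Poincare duality b_k = b_{10-k}, so full Betti numbers: b_0=1, b_1=8, b_2=7, b_3=0, b_4=12, b_5=8, b_6=12, b_7=0, b_8=7, b_9=8, b_10=1.
chi = sum (-1)^k b_k = 16

16


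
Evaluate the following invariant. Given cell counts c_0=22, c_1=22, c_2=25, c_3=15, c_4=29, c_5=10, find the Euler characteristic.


chi = sum_k (-1)^k c_k.
= (-1)^0*22 + (-1)^1*22 + (-1)^2*25 + (-1)^3*15 + (-1)^4*29 + (-1)^5*10
= (22) + (-22) + (25) + (-15) + (29) + (-10)
= 29

29


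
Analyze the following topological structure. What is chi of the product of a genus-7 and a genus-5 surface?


chi(Sigma_7) = 2 - 2*7 = -12
chi(Sigma_5) = 2 - 2*5 = -8
chi(product) = (-12) * (-8) = 96

96


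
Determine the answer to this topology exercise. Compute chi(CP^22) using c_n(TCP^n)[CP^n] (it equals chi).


For any closed oriented manifold, <e(TM),[M]> = chi(M).
chi(CP^22) = 22+1 = 23

23


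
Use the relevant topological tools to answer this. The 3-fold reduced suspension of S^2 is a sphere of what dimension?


Each suspension raises dimension by 1: Sigma S^n = S^{n+1}.
Sigma^3 S^2 = S^{2+3} = S^5

5


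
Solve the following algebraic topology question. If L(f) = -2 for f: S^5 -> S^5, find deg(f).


L(f) = 1 + (-1)^5 deg(f) on S^5.
-2 = 1 + (-1)^5 * deg(f)
(-1)^5 * deg(f) = -3
deg(f) = 3

3


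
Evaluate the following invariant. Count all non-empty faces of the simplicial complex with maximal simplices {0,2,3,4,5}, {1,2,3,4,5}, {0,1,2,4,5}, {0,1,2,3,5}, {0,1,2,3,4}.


Each maximal simplex on m vertices has 2^m - 1 nonempty faces.
Take the union (dedupe shared faces).
Total distinct faces = 61

61


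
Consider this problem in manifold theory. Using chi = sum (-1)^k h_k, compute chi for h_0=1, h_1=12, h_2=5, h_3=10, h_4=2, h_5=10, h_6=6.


Handles of index k contribute (-1)^k to chi (same as CW cells).
chi = (1) + (-12) + (5) + (-10) + (2) + (-10) + (6) = -18

-18


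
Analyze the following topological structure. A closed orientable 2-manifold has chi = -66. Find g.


chi = 2 - 2g for closed orientable surfaces.
-66 = 2 - 2g
2g = 2 - (-66) = 68
g = 34

34


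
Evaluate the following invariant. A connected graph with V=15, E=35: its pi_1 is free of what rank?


For a connected graph: rank(pi_1) = b_1 = E - V + 1 = 1 - chi.
chi = V - E = 15 - 35 = -20.
rank = 1 - (-20) = 35 - 15 + 1 = 21

21


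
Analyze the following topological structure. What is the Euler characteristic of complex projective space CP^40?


CP^40 has one cell in each even dimension 0, 2, ..., 2*40 (40+1 cells total).
All cells are even-dimensional, so chi = number of cells.
chi = 40 + 1 = 41

41


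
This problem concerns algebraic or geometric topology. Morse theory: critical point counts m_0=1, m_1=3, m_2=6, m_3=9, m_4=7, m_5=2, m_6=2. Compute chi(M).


Morse theory: chi(M) = sum_k (-1)^k m_k where m_k = #(index-k critical points).
= (1) + (-3) + (6) + (-9) + (7) + (-2) + (2) = 2

2


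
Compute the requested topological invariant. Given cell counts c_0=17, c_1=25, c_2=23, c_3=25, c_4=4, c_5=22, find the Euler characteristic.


chi = sum_k (-1)^k c_k.
= (-1)^0*17 + (-1)^1*25 + (-1)^2*23 + (-1)^3*25 + (-1)^4*4 + (-1)^5*22
= (17) + (-25) + (23) + (-25) + (4) + (-22)
= -28

-28


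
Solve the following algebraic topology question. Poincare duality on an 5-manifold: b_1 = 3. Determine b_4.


Poincare duality for closed orientable n-manifolds: b_k = b_{n-k}.
Here n = 5, so b_4 = b_1 = 3

3


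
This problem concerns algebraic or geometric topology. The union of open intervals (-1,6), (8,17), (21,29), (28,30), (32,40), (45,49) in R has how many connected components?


Sort and merge overlapping open intervals.
Merged: (-1,6), (8,17), (21,30), (32,40), (45,49).
Number of components = 5

5


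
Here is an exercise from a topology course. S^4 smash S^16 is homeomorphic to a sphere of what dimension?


S^m ^ S^n = S^{m+n}.
k = 4 + 16 = 20

20


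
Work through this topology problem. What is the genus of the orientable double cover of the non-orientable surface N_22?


chi(N_22) = 2 - 22 = -20.
Double cover: chi(Sigma_g) = 2 * chi(N_22) = 2*(-20) = -40.
2 - 2g = -40, so g = (2 - (-40))/2 = 42/2 = 21

21


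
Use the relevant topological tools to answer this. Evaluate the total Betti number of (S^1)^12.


b_k(T^12) = C(12,k), so the sum over k is sum_k C(12,k) = 2^12.
Total = 2^12 = 4096

4096


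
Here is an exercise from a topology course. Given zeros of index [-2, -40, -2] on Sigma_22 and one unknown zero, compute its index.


Poincare-Hopf: sum of indices = chi(M).
chi(Sigma_22) = 2 - 2*22 = -42.
Sum of known indices = -44.
x = chi - (sum known) = -42 - (-44) = 2

2


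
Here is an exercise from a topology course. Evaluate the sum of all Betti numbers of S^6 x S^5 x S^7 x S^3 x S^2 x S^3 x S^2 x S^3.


Total Betti number is multiplicative under products.
Each S^d (d>=1) has total Betti number 2.
There are 8 sphere factors.
Total = 2^8 = 256

256


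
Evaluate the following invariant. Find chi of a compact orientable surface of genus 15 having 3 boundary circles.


For a compact orientable surface with genus g and b boundary components: chi = 2 - 2g - b.
chi = 2 - 2*15 - 3 = 2 - 30 - 3 = -31

-31


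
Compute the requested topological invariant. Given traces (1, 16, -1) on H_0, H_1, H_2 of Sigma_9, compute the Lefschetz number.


L(f) = tr(f_0*) - tr(f_1*) + tr(f_2*).
= 1 - (16) + (-1)
= -16

-16


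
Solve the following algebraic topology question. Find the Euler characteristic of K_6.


K_6: V = 6, E = C(6,2) = 15.
chi = V - E = 6 - 15 = -9

-9


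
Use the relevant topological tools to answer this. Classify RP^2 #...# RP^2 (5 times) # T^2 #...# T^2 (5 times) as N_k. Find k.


Since a >= 1, the sum is non-orientable; each T^2 can be replaced by RP^2 # RP^2 (since T^2#RP^2 = 3RP^2).
Total crosscaps k = 5 + 2*5 = 15.
Check via chi: chi = 5*1 + 5*0 - (5+5-1)*2 = -13 = 2 - k = -13. Consistent.

15


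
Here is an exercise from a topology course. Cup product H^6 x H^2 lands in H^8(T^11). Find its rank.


Cup product: H^p x H^q -> H^{p+q}; here p+q = 6+2 = 8.
rank H^k(T^n) = C(n,k).
C(11,8) = 165

165


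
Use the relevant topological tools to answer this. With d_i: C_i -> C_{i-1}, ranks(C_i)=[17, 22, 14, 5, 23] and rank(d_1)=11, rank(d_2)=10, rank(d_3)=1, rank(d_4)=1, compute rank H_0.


rank H_k = rank(ker d_k) - rank(im d_{k+1}).
rank(ker d_0) = rank(C_0) - rank(d_0) = 17 - 0 = 17.
rank(im d_{0+1}) = 11.
rank H_0 = 17 - 11 = 6

6


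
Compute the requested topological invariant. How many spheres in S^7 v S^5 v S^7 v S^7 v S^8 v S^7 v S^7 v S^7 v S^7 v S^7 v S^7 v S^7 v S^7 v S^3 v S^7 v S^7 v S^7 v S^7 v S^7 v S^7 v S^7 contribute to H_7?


For a wedge of spheres, H_k (k>0) is free on one generator per sphere of dimension k.
Spheres of dimension 7: count = 18.
b_7 = 18

18


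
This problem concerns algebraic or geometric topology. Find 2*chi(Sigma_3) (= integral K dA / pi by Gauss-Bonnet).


Gauss-Bonnet: integral K dA = 2*pi*chi(M).
chi(Sigma_3) = 2 - 2*3 = -4.
(integral K dA)/pi = 2*chi = 2*(-4) = -8

-8


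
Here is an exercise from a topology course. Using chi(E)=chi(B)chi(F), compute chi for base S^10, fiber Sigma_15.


chi(S^10) = 2 (n even), chi(Sigma_15) = 2 - 2*15 = -28.
chi(E) = 2 * (-28) = -56

-56


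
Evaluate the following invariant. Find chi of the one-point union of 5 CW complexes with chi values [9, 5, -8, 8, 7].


chi(A v B) = chi(A) + chi(B) - 1 (one point identified).
For 5 spaces: chi = (sum chi_i) - (5 - 1).
sum = 21; chi = 21 - 4 = 17

17


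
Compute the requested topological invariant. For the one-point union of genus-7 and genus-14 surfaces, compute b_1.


For a wedge: H_1(A v B) = H_1(A) + H_1(B).
b_1(Sigma_7) = 14, b_1(Sigma_14) = 28.
b_1 = 14 + 28 = 42

42


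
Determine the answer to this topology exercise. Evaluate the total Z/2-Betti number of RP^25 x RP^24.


dim H^*(RP^n; Z/2) = n+1 (one Z/2 in each degree 0..n).
Total Betti number is multiplicative.
Total = (25+1) * (24+1) = 26 * 25 = 650

650


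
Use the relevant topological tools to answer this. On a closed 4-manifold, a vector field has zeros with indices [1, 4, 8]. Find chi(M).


Poincare-Hopf: chi(M) = sum of indices of zeros.
chi = (1) + (4) + (8) = 13

13


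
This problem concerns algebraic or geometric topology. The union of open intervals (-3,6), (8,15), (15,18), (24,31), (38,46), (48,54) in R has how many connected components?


Sort and merge overlapping open intervals.
Merged: (-3,6), (8,15), (15,18), (24,31), (38,46), (48,54).
Number of components = 6

6
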